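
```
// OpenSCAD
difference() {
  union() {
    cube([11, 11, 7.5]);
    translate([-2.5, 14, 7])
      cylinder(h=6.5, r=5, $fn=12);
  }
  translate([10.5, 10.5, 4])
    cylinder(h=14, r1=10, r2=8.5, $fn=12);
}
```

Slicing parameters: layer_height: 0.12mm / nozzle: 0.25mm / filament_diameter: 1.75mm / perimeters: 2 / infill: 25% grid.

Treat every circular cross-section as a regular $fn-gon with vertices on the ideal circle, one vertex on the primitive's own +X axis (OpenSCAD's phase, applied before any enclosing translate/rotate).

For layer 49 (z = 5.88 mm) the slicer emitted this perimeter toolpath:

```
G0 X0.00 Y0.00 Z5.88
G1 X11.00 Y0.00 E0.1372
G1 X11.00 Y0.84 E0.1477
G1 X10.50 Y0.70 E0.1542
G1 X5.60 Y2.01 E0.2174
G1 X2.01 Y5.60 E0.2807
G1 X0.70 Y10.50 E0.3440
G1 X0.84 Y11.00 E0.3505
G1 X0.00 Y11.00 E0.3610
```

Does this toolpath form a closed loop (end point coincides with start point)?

no

Start point (G0): (0.00, 0.00). End point (last G1): the path does not return to the start — open.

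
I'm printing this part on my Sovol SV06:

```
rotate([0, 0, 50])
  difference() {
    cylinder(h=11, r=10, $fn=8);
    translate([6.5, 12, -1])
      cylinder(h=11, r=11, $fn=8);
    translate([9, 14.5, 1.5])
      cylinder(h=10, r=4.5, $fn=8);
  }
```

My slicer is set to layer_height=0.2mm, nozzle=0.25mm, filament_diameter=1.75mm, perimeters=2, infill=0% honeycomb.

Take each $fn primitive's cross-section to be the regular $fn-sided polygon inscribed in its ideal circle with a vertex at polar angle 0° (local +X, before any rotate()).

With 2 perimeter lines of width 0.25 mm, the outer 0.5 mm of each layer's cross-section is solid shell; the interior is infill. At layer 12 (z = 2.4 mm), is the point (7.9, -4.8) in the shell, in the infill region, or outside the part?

At z = 2.4 mm: the cylinder: section is a regular 8-gon, circumradius r=10; the r=11 cylinder at (6.5, 12) gives a regular 8-gon of circumradius 11 (constant along its height); the cylinder at (9, 14.5): section is a regular 8-gon, circumradius r=4.5; Taking the first minus the rest: starting from the r=10 cylinder, the r=11 cylinder at (6.5, 12) partially overlaps it — only the 62.74 mm² overlap (of its 342.24 mm²) is removed, clipping the outline; the r=4.5 cylinder at (9, 14.5) misses the remaining region (no effect) — 1 connected region; (whole slice rotated 50° about Z — lengths, areas and connectivity unchanged). Overall, the cross-section is a single solid region. Undo the 50° rotation: the query point maps to (1.401, -9.137) in the un-rotated model frame. The nearest boundary edge runs (7.07, -7.07)→(-0.00, -10.00); distance from the point to it = 0.26 mm. The point is inside the cross-section, 0.26 mm from the nearest boundary — within the 0.5 mm shell band (2 × 0.25).

shell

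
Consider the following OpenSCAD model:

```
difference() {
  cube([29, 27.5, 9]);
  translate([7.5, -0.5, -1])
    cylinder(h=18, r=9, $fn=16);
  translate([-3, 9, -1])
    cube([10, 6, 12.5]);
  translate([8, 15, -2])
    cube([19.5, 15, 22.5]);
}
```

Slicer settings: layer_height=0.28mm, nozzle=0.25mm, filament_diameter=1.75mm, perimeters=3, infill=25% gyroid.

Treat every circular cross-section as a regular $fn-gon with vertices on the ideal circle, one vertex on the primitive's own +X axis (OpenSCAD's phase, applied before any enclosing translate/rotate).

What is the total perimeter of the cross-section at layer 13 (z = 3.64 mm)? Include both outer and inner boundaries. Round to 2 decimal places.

At z = 3.64 mm: the 29×27.5 cube contributes its full rectangle (perimeter 113.00 mm); the r=9 cylinder at (7.5, -0.5) contributes a regular 16-gon of circumradius 9 (perimeter = 2·16·9.000·sin(180°/16) = 56.19 mm); the cube at (-3, 9) is present — its section is the full 10×6 rectangle (perimeter 32.00 mm); the 19.5×15 cube at (8, 15) contributes its full rectangle (perimeter 69.00 mm); Taking the first minus the rest: starting from the 29×27.5 cube, the r=9 cylinder at (7.5, -0.5) partially overlaps it — only the 111.28 mm² overlap (of its 247.98 mm²) is removed, clipping the outline; the 10×6 cube at (-3, 9) partially overlaps it — only the 42.00 mm² overlap (of its 60.00 mm²) is removed, clipping the outline; the 19.5×15 cube at (8, 15) partially overlaps it — only the 243.75 mm² overlap (of its 292.50 mm²) is removed, clipping the outline — boundary = 154.04 mm. Overall, the cross-section is a single solid region. Total boundary length (outer) = 154.04 mm.

154.04 mm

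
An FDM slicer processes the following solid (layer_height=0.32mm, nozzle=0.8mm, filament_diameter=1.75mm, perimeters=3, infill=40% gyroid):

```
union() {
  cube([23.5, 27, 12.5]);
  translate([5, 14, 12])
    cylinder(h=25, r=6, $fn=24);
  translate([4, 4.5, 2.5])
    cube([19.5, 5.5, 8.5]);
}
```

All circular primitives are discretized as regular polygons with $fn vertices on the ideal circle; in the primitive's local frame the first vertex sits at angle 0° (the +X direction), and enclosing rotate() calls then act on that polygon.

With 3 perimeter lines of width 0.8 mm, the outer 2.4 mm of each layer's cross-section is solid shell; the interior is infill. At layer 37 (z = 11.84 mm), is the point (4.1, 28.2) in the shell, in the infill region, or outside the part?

At z = 11.84 mm: the cube is present — its section is the full 23.5×27 rectangle; the cylinder at (5, 14) does not reach this height (z outside [12, 37]); the cube at (4, 4.5) does not reach this height (z outside [2.5, 11]); Taking the union: only the 23.5×27 cube is present, so the union is just that shape — 1 connected region. Overall, the cross-section is a single solid region. The nearest boundary edge runs (23.50, 27.00)→(0.00, 27.00); distance from the point to it = 1.20 mm. The point is not inside any of the regions above, so it lies outside the cross-section (1.20 mm from the nearest boundary).

outside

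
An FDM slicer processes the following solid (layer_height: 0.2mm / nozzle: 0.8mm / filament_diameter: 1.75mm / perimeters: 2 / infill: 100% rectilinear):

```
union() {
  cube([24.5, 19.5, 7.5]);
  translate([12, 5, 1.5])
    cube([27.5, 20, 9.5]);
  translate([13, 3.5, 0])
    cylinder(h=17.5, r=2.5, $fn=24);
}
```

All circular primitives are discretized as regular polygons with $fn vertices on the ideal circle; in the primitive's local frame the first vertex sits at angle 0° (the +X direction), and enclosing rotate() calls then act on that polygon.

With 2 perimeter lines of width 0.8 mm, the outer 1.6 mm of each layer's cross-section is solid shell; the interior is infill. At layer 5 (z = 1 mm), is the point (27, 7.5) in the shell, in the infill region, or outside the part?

outside

At z = 1 mm: the cube (footprint 24.5×19.5) is included at this height; the cube at (12, 5) is not intersected at this z (z outside [1.5, 11]); the cylinder at (13, 3.5): section is a regular 24-gon, circumradius r=2.5; Taking the union: the r=2.5 cylinder at (13, 3.5) lies entirely inside the 24.5×19.5 cube, so the union is just the 24.5×19.5 cube — 1 connected region. Overall, the cross-section is a single solid region. The nearest boundary edge runs (24.50, 19.50)→(24.50, 0.00); distance from the point to it = 2.50 mm. The point is not inside any of the regions above, so it lies outside the cross-section (2.50 mm from the nearest boundary).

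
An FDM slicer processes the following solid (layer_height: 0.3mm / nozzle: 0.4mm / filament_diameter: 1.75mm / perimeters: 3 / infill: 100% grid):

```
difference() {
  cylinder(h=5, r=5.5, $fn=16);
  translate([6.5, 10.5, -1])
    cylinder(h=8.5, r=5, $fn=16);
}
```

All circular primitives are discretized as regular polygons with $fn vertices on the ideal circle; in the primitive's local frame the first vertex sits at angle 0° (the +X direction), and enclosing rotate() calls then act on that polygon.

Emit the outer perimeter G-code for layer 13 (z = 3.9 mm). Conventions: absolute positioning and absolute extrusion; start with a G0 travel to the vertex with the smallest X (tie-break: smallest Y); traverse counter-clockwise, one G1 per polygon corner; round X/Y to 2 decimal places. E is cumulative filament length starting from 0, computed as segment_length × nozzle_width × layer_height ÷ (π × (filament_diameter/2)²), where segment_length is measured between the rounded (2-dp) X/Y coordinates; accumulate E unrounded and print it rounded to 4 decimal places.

At z = 3.9 mm: the r=5.5 cylinder gives a regular 16-gon of circumradius 5.5 (constant along its height); the r=5 cylinder at (6.5, 10.5) gives a regular 16-gon of circumradius 5 (constant along its height); Taking the first minus the rest: starting from the r=5.5 cylinder, the r=5 cylinder at (6.5, 10.5) misses the remaining region (no effect) — 1 connected region. The outline is a single polygon with 16 vertices. Extrusion per mm of travel: 0.4 × 0.3 / (π × 0.875²) = 0.049890. Accumulating E over each segment gives final E = 1.7127.

G0 X-5.50 Y0.00 Z3.90
G1 X-5.08 Y-2.10 E0.1068
G1 X-3.89 Y-3.89 E0.2141
G1 X-2.10 Y-5.08 E0.3213
G1 X0.00 Y-5.50 E0.4282
G1 X2.10 Y-5.08 E0.5350
G1 X3.89 Y-3.89 E0.6422
G1 X5.08 Y-2.10 E0.7495
G1 X5.50 Y0.00 E0.8563
G1 X5.08 Y2.10 E0.9632
G1 X3.89 Y3.89 E1.0704
G1 X2.10 Y5.08 E1.1776
G1 X0.00 Y5.50 E1.2845
G1 X-2.10 Y5.08 E1.3913
G1 X-3.89 Y3.89 E1.4986
G1 X-5.08 Y2.10 E1.6058
G1 X-5.50 Y0.00 E1.7127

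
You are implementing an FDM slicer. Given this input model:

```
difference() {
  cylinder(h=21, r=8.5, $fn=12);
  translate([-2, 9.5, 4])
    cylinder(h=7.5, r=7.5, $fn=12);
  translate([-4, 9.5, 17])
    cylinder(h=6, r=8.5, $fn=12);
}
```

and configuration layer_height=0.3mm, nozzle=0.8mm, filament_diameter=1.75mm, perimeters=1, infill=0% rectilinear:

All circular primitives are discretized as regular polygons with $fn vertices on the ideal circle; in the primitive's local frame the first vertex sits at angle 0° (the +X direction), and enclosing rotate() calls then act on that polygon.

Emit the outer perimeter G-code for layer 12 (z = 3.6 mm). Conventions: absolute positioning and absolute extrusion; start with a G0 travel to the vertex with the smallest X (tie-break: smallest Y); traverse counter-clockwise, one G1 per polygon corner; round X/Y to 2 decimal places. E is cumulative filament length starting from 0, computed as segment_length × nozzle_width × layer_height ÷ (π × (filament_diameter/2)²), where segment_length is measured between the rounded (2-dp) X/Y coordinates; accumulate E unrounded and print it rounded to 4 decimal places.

G0 X-8.50 Y0.00 Z3.60
G1 X-7.36 Y-4.25 E0.4391
G1 X-4.25 Y-7.36 E0.8779
G1 X0.00 Y-8.50 E1.3170
G1 X4.25 Y-7.36 E1.7560
G1 X7.36 Y-4.25 E2.1949
G1 X8.50 Y0.00 E2.6339
G1 X7.36 Y4.25 E3.0730
G1 X4.25 Y7.36 E3.5119
G1 X0.00 Y8.50 E3.9509
G1 X-4.25 Y7.36 E4.3900
G1 X-7.36 Y4.25 E4.8288
G1 X-8.50 Y0.00 E5.2679

At z = 3.6 mm: the cylinder: section is a regular 12-gon, circumradius r=8.5; the cylinder at (-2, 9.5) does not reach this height (z outside [4, 11.5]); the cylinder at (-4, 9.5) is absent (z outside [17, 23]); Taking the first minus the rest: none of the subtracted shapes is present at this height, so the r=8.5 cylinder is unchanged — 1 connected region. The outline is a single polygon with 12 vertices. Extrusion per mm of travel: 0.8 × 0.3 / (π × 0.875²) = 0.099780. Accumulating E over each segment gives final E = 5.2679.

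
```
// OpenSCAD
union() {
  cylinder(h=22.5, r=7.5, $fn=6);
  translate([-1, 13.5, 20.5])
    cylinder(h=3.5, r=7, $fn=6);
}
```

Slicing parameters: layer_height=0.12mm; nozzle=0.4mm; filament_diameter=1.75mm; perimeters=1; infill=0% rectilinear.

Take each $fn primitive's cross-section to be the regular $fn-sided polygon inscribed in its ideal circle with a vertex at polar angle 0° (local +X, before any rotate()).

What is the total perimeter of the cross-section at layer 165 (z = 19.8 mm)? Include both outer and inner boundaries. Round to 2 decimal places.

45.00 mm

At z = 19.8 mm: the r=7.5 cylinder contributes a regular 6-gon of circumradius 7.5 (perimeter = 2·6·7.500·sin(180°/6) = 45.00 mm); the cylinder at (-1, 13.5) does not reach this height (z outside [20.5, 24]); Combining (union): only the r=7.5 cylinder is present, so the union is just that shape — boundary = 45.00 mm. Overall, the cross-section is a single solid region. Total boundary length (outer) = 45.00 mm.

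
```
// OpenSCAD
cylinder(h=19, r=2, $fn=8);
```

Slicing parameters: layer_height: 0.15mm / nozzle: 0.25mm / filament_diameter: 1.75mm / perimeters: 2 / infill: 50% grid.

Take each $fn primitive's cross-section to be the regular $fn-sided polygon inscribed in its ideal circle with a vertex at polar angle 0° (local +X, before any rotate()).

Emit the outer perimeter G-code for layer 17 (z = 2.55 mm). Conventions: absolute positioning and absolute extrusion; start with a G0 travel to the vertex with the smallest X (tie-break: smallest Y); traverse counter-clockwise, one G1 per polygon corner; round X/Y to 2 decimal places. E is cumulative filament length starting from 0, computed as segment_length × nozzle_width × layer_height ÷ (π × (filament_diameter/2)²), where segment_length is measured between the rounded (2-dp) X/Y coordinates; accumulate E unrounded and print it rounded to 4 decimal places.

At z = 2.55 mm: the r=2 cylinder contributes a regular 8-gon of circumradius 2. The outline is a single polygon with 8 vertices. Extrusion per mm of travel: 0.25 × 0.15 / (π × 0.875²) = 0.015591. Accumulating E over each segment gives final E = 0.1906.

G0 X-2.00 Y0.00 Z2.55
G1 X-1.41 Y-1.41 E0.0238
G1 X0.00 Y-2.00 E0.0477
G1 X1.41 Y-1.41 E0.0715
G1 X2.00 Y0.00 E0.0953
G1 X1.41 Y1.41 E0.1191
G1 X0.00 Y2.00 E0.1430
G1 X-1.41 Y1.41 E0.1668
G1 X-2.00 Y0.00 E0.1906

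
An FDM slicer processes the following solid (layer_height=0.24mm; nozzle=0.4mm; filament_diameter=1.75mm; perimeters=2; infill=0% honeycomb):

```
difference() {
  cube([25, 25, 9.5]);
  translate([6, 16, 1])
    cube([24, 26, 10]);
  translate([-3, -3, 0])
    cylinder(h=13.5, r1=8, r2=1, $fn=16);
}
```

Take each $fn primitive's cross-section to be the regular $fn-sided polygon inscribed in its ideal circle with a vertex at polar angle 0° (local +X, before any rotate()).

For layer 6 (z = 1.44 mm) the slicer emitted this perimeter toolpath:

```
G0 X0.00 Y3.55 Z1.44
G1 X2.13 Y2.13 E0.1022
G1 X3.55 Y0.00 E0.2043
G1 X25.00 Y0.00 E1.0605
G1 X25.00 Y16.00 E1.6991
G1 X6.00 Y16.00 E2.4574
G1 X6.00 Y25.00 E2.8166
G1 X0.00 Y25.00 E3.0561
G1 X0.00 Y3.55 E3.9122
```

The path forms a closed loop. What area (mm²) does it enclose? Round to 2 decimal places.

Apply the shoelace formula to the sequence of (X, Y) vertices; enclosed area = 446.44 mm².

446.44 mm²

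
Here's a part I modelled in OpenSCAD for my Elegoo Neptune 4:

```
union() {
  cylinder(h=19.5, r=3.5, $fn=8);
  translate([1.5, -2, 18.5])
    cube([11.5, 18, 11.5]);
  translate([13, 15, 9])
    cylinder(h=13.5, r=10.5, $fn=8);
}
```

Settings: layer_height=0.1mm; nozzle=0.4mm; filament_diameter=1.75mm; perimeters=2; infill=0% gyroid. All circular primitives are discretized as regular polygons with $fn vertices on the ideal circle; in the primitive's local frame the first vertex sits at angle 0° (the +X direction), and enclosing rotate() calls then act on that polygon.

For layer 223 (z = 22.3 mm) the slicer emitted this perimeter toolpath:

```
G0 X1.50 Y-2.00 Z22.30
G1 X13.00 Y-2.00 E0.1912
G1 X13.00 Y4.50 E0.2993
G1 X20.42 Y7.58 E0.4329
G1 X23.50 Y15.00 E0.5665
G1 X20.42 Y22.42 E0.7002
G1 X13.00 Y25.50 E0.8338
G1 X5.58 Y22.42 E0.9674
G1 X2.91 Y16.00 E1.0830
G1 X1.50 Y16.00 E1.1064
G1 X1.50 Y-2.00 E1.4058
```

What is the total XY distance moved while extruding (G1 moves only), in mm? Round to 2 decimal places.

Sum the Euclidean lengths of each G1 segment: total = 84.53 mm.

84.53 mm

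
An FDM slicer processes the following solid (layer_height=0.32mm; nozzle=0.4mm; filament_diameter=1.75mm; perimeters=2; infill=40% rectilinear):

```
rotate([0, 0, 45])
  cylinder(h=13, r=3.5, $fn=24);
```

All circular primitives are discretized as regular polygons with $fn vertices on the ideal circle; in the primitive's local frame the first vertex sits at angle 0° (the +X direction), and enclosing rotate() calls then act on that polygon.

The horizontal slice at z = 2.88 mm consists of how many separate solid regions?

1

At z = 2.88 mm: the cylinder: section is a regular 24-gon, circumradius r=3.5; (whole slice rotated 45° about Z — lengths, areas and connectivity unchanged). The result has 1 disconnected region.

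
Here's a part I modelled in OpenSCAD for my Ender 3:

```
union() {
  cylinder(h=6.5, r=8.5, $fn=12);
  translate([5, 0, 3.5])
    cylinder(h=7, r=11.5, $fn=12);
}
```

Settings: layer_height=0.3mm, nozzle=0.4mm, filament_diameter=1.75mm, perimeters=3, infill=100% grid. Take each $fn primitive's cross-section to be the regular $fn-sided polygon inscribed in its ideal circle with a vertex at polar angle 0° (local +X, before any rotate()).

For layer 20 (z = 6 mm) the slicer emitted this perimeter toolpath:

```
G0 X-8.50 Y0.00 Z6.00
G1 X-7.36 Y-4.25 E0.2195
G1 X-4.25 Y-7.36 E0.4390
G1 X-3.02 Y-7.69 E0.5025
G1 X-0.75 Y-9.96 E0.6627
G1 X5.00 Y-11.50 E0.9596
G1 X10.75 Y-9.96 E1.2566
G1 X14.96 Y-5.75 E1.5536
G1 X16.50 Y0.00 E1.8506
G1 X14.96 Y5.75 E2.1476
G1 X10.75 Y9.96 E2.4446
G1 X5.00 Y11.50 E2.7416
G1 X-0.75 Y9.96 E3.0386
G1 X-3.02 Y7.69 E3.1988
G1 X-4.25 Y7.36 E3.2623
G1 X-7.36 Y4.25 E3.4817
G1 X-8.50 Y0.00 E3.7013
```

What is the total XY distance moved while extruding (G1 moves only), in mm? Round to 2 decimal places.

74.19 mm

Sum the Euclidean lengths of each G1 segment: total = 74.19 mm.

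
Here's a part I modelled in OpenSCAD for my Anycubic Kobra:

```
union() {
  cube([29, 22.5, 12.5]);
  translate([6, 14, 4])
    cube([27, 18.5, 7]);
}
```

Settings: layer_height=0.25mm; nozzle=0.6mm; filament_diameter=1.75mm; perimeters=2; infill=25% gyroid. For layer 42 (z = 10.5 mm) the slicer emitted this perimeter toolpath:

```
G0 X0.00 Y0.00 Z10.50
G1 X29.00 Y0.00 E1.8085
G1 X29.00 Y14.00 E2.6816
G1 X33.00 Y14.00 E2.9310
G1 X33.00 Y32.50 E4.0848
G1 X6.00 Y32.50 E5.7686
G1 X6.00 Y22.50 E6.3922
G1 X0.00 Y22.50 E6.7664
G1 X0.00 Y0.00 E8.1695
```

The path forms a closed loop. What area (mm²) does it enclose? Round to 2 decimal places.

956.50 mm²

Apply the shoelace formula to the sequence of (X, Y) vertices; enclosed area = 956.50 mm².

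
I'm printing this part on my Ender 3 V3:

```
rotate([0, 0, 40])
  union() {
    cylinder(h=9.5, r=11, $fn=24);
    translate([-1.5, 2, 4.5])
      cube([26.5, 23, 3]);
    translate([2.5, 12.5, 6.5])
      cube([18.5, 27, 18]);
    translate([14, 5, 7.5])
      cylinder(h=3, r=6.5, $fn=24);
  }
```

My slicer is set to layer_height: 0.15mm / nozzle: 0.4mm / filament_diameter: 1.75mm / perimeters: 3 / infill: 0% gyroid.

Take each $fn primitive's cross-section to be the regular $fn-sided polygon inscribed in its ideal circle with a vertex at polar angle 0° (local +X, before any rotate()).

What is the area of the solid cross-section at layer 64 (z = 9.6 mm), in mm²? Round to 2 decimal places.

At z = 9.6 mm: the cylinder does not reach this height (z outside [0, 9.5]); the cube at (-1.5, 2) does not reach this height (z outside [4.5, 7.5]); the cube at (2.5, 12.5) is present — its section is the full 18.5×27 rectangle (area 499.50 mm²); the cylinder at (14, 5): section is a regular 24-gon, circumradius r=6.5 (area = (24/2)·6.500²·sin(360°/24) = 131.22 mm²); Taking the union: the 2 present regions are separate (no shared area or edge), so areas and boundary lengths simply add and each stays a separate island — area = 630.72 mm²; (rotated 40° about Z; rotation is an isometry so areas/perimeters/island counts are preserved). Overall, the cross-section has 2 separate islands. Net area = 630.72 mm².

630.72 mm²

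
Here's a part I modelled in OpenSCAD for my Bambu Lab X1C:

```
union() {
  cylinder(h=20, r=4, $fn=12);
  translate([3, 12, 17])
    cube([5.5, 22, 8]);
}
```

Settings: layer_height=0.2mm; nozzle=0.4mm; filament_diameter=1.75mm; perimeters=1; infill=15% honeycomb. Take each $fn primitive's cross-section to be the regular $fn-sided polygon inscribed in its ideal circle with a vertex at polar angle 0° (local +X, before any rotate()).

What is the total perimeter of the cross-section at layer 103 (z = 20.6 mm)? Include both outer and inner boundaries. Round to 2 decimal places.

At z = 20.6 mm: the cylinder does not reach this height (z outside [0, 20]); the cube at (3, 12) is present — its section is the full 5.5×22 rectangle (perimeter 55.00 mm); Merging all regions: only the 5.5×22 cube at (3, 12) is present, so the union is just that shape — boundary = 55.00 mm. Overall, the cross-section is a single solid region. Total boundary length (outer) = 55.00 mm.

55.00 mm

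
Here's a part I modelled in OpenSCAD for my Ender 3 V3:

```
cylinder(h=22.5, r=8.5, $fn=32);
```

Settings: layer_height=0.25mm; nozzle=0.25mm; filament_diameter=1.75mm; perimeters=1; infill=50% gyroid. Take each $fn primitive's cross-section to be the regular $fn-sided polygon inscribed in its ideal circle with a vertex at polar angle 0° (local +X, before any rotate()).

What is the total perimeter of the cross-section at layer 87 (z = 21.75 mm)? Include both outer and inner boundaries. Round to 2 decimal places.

At z = 21.75 mm: the r=8.5 cylinder gives a regular 32-gon of circumradius 8.5 (constant along its height) (perimeter = 2·32·8.500·sin(180°/32) = 53.32 mm). Overall, the cross-section is a single solid region. Total boundary length (outer) = 53.32 mm.

53.32 mm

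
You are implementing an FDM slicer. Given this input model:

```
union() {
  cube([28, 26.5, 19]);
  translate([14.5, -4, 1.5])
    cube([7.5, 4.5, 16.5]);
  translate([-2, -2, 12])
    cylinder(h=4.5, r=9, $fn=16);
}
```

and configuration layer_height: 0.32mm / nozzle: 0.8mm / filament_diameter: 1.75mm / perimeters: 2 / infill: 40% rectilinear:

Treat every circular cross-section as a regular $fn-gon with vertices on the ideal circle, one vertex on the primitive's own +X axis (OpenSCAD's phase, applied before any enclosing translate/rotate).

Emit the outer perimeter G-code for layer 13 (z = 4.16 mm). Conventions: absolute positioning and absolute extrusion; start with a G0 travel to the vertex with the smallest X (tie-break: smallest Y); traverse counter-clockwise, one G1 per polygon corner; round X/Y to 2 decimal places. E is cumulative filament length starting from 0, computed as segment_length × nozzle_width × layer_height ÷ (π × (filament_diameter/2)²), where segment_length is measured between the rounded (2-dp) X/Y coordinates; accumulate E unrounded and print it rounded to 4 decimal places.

At z = 4.16 mm: the cube is present — its section is the full 28×26.5 rectangle; the 7.5×4.5 cube at (14.5, -4) contributes its full rectangle; the cylinder at (-2, -2) does not reach this height (z outside [12, 16.5]); Merging all regions: the regions partially overlap (shared area 3.75 mm²), so overlapping operands fuse into one piece — 1 connected region. The outline is a single polygon with 8 vertices. Extrusion per mm of travel: 0.8 × 0.32 / (π × 0.875²) = 0.106432. Accumulating E over each segment gives final E = 12.4526.

G0 X0.00 Y0.00 Z4.16
G1 X14.50 Y0.00 E1.5433
G1 X14.50 Y-4.00 E1.9690
G1 X22.00 Y-4.00 E2.7672
G1 X22.00 Y0.00 E3.1930
G1 X28.00 Y0.00 E3.8316
G1 X28.00 Y26.50 E6.6520
G1 X0.00 Y26.50 E9.6321
G1 X0.00 Y0.00 E12.4526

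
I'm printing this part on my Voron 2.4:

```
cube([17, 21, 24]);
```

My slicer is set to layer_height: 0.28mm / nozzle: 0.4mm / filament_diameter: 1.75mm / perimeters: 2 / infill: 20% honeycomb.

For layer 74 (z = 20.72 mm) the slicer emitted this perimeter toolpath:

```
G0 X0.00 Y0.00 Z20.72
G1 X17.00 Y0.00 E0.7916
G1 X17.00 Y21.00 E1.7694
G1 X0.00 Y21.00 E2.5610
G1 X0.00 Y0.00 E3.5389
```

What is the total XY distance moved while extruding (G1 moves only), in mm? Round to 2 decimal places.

Sum the Euclidean lengths of each G1 segment: total = 76.00 mm.

76.00 mm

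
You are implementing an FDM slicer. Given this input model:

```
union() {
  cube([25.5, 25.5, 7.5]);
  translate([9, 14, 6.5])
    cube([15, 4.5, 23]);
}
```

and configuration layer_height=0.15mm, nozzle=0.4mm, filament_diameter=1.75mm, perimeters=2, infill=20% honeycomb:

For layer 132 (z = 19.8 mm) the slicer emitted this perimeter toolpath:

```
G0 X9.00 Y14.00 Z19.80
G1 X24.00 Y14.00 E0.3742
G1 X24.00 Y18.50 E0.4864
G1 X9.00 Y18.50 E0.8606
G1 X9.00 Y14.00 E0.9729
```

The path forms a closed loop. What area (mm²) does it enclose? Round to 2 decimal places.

Apply the shoelace formula to the sequence of (X, Y) vertices; enclosed area = 67.50 mm².

67.50 mm²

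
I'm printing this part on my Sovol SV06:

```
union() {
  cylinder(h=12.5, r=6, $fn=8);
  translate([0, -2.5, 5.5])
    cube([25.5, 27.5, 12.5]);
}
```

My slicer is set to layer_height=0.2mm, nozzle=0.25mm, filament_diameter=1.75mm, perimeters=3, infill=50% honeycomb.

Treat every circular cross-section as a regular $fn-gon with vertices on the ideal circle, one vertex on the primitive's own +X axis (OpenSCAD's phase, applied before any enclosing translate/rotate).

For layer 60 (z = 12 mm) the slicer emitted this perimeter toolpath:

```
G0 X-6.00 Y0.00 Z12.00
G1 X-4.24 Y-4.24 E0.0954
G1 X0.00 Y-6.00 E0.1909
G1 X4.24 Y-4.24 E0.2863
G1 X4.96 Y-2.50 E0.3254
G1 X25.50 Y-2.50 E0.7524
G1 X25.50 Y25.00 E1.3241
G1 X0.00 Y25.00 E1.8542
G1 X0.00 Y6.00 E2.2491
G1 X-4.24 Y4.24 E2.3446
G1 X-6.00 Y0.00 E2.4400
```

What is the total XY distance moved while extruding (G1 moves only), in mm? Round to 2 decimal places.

117.38 mm

Sum the Euclidean lengths of each G1 segment: total = 117.38 mm.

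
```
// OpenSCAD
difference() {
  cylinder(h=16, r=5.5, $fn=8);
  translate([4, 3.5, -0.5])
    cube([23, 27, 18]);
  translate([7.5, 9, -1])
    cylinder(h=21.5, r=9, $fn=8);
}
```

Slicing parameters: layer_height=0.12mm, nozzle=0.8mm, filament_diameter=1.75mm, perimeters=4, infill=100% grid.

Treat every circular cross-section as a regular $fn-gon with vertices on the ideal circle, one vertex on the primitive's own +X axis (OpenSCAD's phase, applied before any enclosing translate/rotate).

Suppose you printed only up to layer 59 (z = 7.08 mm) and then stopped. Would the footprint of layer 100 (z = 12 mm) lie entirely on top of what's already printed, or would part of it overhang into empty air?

entirely on top

Compare the two slices. At z = 7.08: the r=5.5 cylinder contributes a regular 8-gon of circumradius 5.5 (area = (8/2)·5.500²·sin(360°/8) = 85.56 mm²); the cube at (4, 3.5) is present — its section is the full 23×27 rectangle (area 621.00 mm²); the cylinder at (7.5, 9): section is a regular 8-gon, circumradius r=9 (area = (8/2)·9.000²·sin(360°/8) = 229.10 mm²); After the difference (first − rest): starting from the r=5.5 cylinder (85.56 mm²), the 23×27 cube at (4, 3.5) partially overlaps it — only the 0.00 mm² overlap (of its 621.00 mm²) is removed, clipping the outline; the r=9 cylinder at (7.5, 9) partially overlaps it — only the 9.45 mm² overlap (of its 229.10 mm²) is removed, clipping the outline — area = 76.11 mm². At z = 12: the cylinder: section is a regular 8-gon, circumradius r=5.5 (area = (8/2)·5.500²·sin(360°/8) = 85.56 mm²); the cube at (4, 3.5) is present — its section is the full 23×27 rectangle (area 621.00 mm²); the r=9 cylinder at (7.5, 9) contributes a regular 8-gon of circumradius 9 (area = (8/2)·9.000²·sin(360°/8) = 229.10 mm²); Taking the first minus the rest: starting from the r=5.5 cylinder (85.56 mm²), the 23×27 cube at (4, 3.5) partially overlaps it — only the 0.00 mm² overlap (of its 621.00 mm²) is removed, clipping the outline; the r=9 cylinder at (7.5, 9) partially overlaps it — only the 9.45 mm² overlap (of its 229.10 mm²) is removed, clipping the outline — area = 76.11 mm². Checking containment: the cross-section at z = 12 is a subset of the cross-section at z = 7.08.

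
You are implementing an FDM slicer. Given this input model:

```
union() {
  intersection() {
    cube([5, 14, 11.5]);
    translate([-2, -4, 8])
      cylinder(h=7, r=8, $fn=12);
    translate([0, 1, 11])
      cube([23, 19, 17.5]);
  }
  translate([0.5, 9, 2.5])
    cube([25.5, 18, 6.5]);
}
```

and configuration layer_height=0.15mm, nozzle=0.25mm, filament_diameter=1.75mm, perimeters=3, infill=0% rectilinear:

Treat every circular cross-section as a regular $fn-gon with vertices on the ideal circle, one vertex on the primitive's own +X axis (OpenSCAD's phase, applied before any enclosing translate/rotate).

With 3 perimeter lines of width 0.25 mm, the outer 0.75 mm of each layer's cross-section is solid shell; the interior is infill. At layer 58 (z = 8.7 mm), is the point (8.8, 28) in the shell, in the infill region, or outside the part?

At z = 8.7 mm: the cube (footprint 5×14) is included at this height; the r=8 cylinder at (-2, -4) contributes a regular 12-gon of circumradius 8; the cube at (0, 1) does not reach this height (z outside [11, 28.5]); Taking the intersection: at least one operand is absent at this height, so nothing remains; the 25.5×18 cube at (0.5, 9) contributes its full rectangle; Combining (union): only the 25.5×18 cube at (0.5, 9) is present, so the union is just that shape — 1 connected region. Overall, the cross-section is a single solid region. The nearest boundary edge runs (26.00, 27.00)→(0.50, 27.00); distance from the point to it = 1.00 mm. The point is not inside any of the regions above, so it lies outside the cross-section (1.00 mm from the nearest boundary).

outside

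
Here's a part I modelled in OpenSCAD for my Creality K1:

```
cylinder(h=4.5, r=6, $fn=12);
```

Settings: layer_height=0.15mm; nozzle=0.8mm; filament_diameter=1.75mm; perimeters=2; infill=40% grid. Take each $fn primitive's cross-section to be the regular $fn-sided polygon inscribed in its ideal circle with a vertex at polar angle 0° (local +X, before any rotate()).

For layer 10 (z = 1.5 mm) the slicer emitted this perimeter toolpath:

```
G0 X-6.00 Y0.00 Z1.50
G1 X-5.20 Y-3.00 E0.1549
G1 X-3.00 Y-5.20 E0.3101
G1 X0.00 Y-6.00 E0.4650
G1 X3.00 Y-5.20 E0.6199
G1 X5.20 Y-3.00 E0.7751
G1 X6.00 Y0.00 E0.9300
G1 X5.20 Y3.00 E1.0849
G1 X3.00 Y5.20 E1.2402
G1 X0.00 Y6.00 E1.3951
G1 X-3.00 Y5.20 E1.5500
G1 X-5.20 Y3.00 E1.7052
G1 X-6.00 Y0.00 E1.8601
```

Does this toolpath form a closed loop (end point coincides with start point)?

yes

Start point (G0): (-6.00, 0.00). End point (last G1): the path returns to the start — closed.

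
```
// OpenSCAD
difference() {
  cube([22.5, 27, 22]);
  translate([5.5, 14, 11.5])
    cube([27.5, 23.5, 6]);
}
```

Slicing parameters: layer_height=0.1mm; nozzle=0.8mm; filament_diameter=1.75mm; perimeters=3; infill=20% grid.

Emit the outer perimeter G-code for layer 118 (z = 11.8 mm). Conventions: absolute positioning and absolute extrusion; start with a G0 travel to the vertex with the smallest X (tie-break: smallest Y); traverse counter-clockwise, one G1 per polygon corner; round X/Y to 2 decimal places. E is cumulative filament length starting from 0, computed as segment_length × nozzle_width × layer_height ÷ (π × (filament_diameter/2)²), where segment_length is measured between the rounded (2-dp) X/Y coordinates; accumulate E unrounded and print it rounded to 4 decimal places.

At z = 11.8 mm: the cube (footprint 22.5×27) is included at this height; the cube at (5.5, 14) is present — its section is the full 27.5×23.5 rectangle; Taking the first minus the rest: starting from the 22.5×27 cube, the 27.5×23.5 cube at (5.5, 14) partially overlaps it — only the 221.00 mm² overlap (of its 646.25 mm²) is removed, clipping the outline — 1 connected region. The outline is a single polygon with 6 vertices. Extrusion per mm of travel: 0.8 × 0.1 / (π × 0.875²) = 0.033260. Accumulating E over each segment gives final E = 3.2928.

G0 X0.00 Y0.00 Z11.80
G1 X22.50 Y0.00 E0.7484
G1 X22.50 Y14.00 E1.2140
G1 X5.50 Y14.00 E1.7794
G1 X5.50 Y27.00 E2.2118
G1 X0.00 Y27.00 E2.3947
G1 X0.00 Y0.00 E3.2928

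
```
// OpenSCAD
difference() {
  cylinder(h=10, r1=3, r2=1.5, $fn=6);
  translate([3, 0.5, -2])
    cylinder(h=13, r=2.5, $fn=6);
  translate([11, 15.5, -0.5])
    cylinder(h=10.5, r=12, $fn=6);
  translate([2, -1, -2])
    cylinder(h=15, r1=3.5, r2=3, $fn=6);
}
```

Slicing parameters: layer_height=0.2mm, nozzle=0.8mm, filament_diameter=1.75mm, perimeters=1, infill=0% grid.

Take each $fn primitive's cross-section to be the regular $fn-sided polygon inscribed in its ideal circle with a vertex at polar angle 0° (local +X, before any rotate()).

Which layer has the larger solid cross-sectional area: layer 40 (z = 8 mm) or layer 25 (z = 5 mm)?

layer 25 (z = 5 mm)

Layer 40 (z = 8): the cone contributes a regular 6-gon of circumradius 1.800 (interpolated between r1=3 and r2=1.5 at t=0.800) (area = (6/2)·1.800²·sin(360°/6) = 8.42 mm²); the r=2.5 cylinder at (3, 0.5) contributes a regular 6-gon of circumradius 2.5 (area = (6/2)·2.500²·sin(360°/6) = 16.24 mm²); the r=12 cylinder at (11, 15.5) contributes a regular 6-gon of circumradius 12 (area = (6/2)·12.000²·sin(360°/6) = 374.12 mm²); the cone at (2, -1) contributes a regular 6-gon of circumradius 3.167 (interpolated between r1=3.5 and r2=3 at t=0.667) (area = (6/2)·3.167²·sin(360°/6) = 26.05 mm²); Subtracting the remaining from the first: starting from the cone (8.42 mm²), the r=2.5 cylinder at (3, 0.5) partially overlaps it — only the 1.39 mm² overlap (of its 16.24 mm²) is removed, clipping the outline; the r=12 cylinder at (11, 15.5) misses the remaining region (no effect); the cone at (2, -1) partially overlaps it — only the 4.47 mm² overlap (of its 26.05 mm²) is removed, clipping the outline — area = 2.55 mm². So its area = 2.55 mm². Layer 25 (z = 5): the cone: at t=0.500 of its height the radius interpolates to r₁+(r₂−r₁)t = 2.250, giving a regular 6-gon of that circumradius (area = (6/2)·2.250²·sin(360°/6) = 13.15 mm²); the r=2.5 cylinder at (3, 0.5) contributes a regular 6-gon of circumradius 2.5 (area = (6/2)·2.500²·sin(360°/6) = 16.24 mm²); the r=12 cylinder at (11, 15.5) gives a regular 6-gon of circumradius 12 (constant along its height) (area = (6/2)·12.000²·sin(360°/6) = 374.12 mm²); the cone at (2, -1) (r1=3.5→r2=3) has section circumradius 3.267 here — a regular 6-gon (area = (6/2)·3.267²·sin(360°/6) = 27.72 mm²); Subtracting the remaining from the first: starting from the cone (13.15 mm²), the r=2.5 cylinder at (3, 0.5) partially overlaps it — only the 2.58 mm² overlap (of its 16.24 mm²) is removed, clipping the outline; the r=12 cylinder at (11, 15.5) misses the remaining region (no effect); the cone at (2, -1) partially overlaps it — only the 6.07 mm² overlap (of its 27.72 mm²) is removed, clipping the outline — area = 4.50 mm². So its area = 4.50 mm². Layer 25 is larger (4.50 vs 2.55 mm²).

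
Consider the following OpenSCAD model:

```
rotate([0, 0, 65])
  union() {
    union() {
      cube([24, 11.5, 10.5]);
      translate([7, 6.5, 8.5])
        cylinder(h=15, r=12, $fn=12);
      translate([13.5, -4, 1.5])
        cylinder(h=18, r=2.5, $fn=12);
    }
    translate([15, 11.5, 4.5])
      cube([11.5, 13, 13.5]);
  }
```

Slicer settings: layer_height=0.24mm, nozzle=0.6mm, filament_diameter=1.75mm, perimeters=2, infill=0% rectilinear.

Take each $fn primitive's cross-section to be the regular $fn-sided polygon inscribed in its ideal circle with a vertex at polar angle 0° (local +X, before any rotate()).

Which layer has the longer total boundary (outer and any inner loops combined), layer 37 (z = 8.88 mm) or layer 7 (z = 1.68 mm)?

layer 37 (z = 8.88 mm)

Layer 37 (z = 8.88): the 24×11.5 cube contributes its full rectangle (perimeter 71.00 mm); the r=12 cylinder at (7, 6.5) gives a regular 12-gon of circumradius 12 (constant along its height) (perimeter = 2·12·12.000·sin(180°/12) = 74.54 mm); the r=2.5 cylinder at (13.5, -4) gives a regular 12-gon of circumradius 2.5 (constant along its height) (perimeter = 2·12·2.500·sin(180°/12) = 15.53 mm); Merging all regions: the regions partially overlap (shared area 215.60 mm²), so the edge portions inside another operand are dropped and the merged outline is re-measured after clipping — boundary = 92.46 mm; the 11.5×13 cube at (15, 11.5) contributes its full rectangle (perimeter 49.00 mm); Combining (union): the regions partially overlap (shared area 5.39 mm²), so the edge portions inside another operand are dropped and the merged outline is re-measured after clipping — boundary = 118.31 mm; (whole slice rotated 65° about Z — lengths, areas and connectivity unchanged). So its perimeter = 118.31 mm. Layer 7 (z = 1.68): the 24×11.5 cube contributes its full rectangle (perimeter 71.00 mm); the cylinder at (7, 6.5) does not reach this height (z outside [8.5, 23.5]); the cylinder at (13.5, -4): section is a regular 12-gon, circumradius r=2.5 (perimeter = 2·12·2.500·sin(180°/12) = 15.53 mm); Combining (union): the 2 present regions are separate (no shared area or edge), so areas and boundary lengths simply add and each stays a separate island — boundary = 86.53 mm; the cube at (15, 11.5) is absent (z outside [4.5, 18]); Merging all regions: only the result so far is present, so the union is just that shape — boundary = 86.53 mm; (whole slice rotated 65° about Z — lengths, areas and connectivity unchanged). So its perimeter = 86.53 mm. Layer 37 is larger (118.31 vs 86.53 mm).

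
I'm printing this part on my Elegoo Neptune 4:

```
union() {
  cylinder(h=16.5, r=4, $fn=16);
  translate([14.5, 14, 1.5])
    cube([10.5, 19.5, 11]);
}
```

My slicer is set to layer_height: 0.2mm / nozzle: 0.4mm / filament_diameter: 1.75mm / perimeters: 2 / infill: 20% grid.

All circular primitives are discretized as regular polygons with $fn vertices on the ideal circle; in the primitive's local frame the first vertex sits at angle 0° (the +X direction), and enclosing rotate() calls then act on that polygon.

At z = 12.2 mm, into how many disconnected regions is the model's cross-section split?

2

At z = 12.2 mm: the r=4 cylinder gives a regular 16-gon of circumradius 4 (constant along its height); the 10.5×19.5 cube at (14.5, 14) contributes its full rectangle; Merging all regions: the 2 present regions are separate (no shared area or edge), so areas and boundary lengths simply add and each stays a separate island — 2 connected regions. The result has 2 disconnected regions.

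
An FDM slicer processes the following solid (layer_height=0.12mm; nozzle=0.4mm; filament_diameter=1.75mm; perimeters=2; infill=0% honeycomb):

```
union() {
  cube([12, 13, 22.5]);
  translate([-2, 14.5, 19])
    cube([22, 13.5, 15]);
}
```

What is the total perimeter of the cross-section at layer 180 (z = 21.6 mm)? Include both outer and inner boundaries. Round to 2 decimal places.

At z = 21.6 mm: the cube (footprint 12×13) is included at this height (perimeter 50.00 mm); the cube at (-2, 14.5) is present — its section is the full 22×13.5 rectangle (perimeter 71.00 mm); Combining (union): the 2 present regions are separate (no shared area or edge), so areas and boundary lengths simply add and each stays a separate island — boundary = 121.00 mm. Overall, the cross-section has 2 separate islands. Total boundary length (outer) = 121.00 mm.

121.00 mm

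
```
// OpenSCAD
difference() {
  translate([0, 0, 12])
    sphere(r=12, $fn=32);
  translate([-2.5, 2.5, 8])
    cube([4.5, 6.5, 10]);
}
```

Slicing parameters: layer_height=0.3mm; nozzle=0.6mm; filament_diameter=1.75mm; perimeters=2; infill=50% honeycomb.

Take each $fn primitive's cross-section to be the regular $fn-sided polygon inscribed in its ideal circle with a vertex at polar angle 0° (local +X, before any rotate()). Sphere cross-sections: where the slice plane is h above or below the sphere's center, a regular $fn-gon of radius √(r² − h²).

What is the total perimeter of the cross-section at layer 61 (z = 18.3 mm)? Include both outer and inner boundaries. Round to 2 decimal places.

64.07 mm

At z = 18.3 mm: the sphere: section is a regular 32-gon, circumradius = √(r²−h²) = √(12²−6.3²) = 10.213 (perimeter = 2·32·10.213·sin(180°/32) = 64.07 mm); the cube at (-2.5, 2.5) is not intersected at this z (z outside [8, 18]); Subtracting the remaining from the first: none of the subtracted shapes is present at this height, so the r=12 sphere is unchanged — boundary = 64.07 mm. Overall, the cross-section is a single solid region. Total boundary length (outer) = 64.07 mm.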